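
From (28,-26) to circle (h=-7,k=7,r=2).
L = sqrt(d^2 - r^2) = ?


d = sqrt((28+ 7)^2 + (-26-7)^2) = sqrt(1225+1089) = 48.1041
L = sqrt(2314.0000 - 4) = sqrt(2310.0000) = 48.0625

48.0625


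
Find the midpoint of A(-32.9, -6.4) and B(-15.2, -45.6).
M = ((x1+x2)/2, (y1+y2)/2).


Mx = (-32.9 - 15.2)/2 = -48.1/2 = -24.0500
My = (-6.4 - 45.6)/2 = -52.0/2 = -26.0000

(-24.0500, -26.0000)


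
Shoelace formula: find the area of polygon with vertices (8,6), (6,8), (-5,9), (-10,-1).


sum(xi*y_{i+1}) = 8*8 + 6*9 - 5*(-1) - 10*6 = 63
sum(yi*x_{i+1}) = 6*6 + 8*(-5) + 9*(-10) - 1*8 = -102
Area = |63 + 102|/2 = 165/2 = 82.5000

82.5000 sq units


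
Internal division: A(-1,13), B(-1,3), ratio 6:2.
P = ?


Px = (6*(-1) + 2*(-1))/8 = -8/8 = -1.0000
Py = (6*3 + 2*13)/8 = 44/8 = 5.5000

P = (-1.0000, 5.5000)


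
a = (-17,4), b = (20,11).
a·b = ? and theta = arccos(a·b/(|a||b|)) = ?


a·b = -17*20 + 4*11 = -340 + 44 = -296
|a| = sqrt(289+16) = 17.4642
|b| = sqrt(400+121) = 22.8254
cos(theta) = -296/(sqrt(305)*sqrt(521)) = -296/sqrt(158905) = -0.742545
theta = arccos(-296/sqrt(158905)) = 137.9487 degrees

a·b = -296, theta = 137.9487 deg


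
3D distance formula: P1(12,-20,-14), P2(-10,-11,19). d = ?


dx=-22, dy=9, dz=33
d = sqrt(484+81+1089) = sqrt(1654) = 40.6694

40.6694


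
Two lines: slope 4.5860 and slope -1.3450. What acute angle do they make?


m1-m2 = 5.931
1+m1*m2 = -5.16817
tan(theta) = |5.931/(-5.16817)| = 1.147602
theta = arctan(|5.931/(-5.16817)|) = 48.9317 degrees (acute angle)

48.9317 degrees


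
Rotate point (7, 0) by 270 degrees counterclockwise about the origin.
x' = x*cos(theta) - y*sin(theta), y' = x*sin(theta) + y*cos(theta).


cos(270) = 0, sin(270) = -1
x' = 7*0 - 0*(-1) = 0
y' = 7*(-1) + 0*0 = -7

(0, -7)


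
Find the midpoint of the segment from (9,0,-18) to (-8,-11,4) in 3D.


Mx = (9- 8)/2 = 0.5000
My = (0- 11)/2 = -5.5000
Mz = (-18+4)/2 = -7.0000

M = (0.5000, -5.5000, -7.0000)


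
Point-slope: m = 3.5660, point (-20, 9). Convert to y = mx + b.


y - 9 = 3.5660(x + 20)
y = 3.5660x + 9 - 3.5660*(-20)
y = 3.5660x + 80.3200

y = 3.5660x + 80.3200


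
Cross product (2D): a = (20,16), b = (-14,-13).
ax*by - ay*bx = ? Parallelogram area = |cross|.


cross = 20*(-13) - 16*(-14) = -260 + 224 = -36
Parallelogram area = |-36| = 36

cross = -36, parallelogram area = 36


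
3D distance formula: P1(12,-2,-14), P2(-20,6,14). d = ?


dx=-32, dy=8, dz=28
d = sqrt(1024+64+784) = sqrt(1872) = 43.2666

43.2666


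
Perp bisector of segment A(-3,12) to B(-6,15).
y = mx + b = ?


Midpoint = (-4.5, 13.5)
Slope of AB = dy/dx = 3/(-3) = -1.0000
Perp slope = -dx/dy = 3/3 = 1.0000
b = My - (perp slope)*Mx = 13.5 + (-3*(-4.5))/3 = 13.5 + 4.5000 = 18.0000

y = 1.0000x + 18.0000


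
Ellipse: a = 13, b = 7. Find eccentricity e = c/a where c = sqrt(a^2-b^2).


c = sqrt(169-49) = sqrt(120) = 10.9545
e = c/a = sqrt(120)/13 = 0.8427

e = 0.8427


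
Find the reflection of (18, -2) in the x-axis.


Reflection rule for x-axis: (x, -y)
(18, -2) -> (18, 2)

(18, 2)


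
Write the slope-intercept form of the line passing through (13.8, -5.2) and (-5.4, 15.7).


m = (20.9)/(-19.2) = -1.0885
b = y1 - m*x1 = -5.2 - (20.9*13.8)/(-19.2) = -5.2 + 15.0219 = 9.8219

y = -1.0885x + 9.8219


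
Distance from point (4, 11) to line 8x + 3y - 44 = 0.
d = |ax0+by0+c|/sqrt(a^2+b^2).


|8*4 + 3*11 - 44| = |21| = 21
sqrt(64 + 9) = sqrt(73) = 8.5440
d = 21/sqrt(73) = 2.4579

2.4579


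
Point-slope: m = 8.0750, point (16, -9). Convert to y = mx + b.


y + 9 = 8.0750(x - 16)
y = 8.0750x - 9 - 8.0750*16
y = 8.0750x - 138.2000

y = 8.0750x - 138.2000


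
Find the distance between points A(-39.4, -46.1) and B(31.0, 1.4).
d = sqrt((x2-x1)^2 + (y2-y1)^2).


dx = 31.0 + 39.4 = 70.4
dy = 1.4 + 46.1 = 47.5
d = sqrt(4956.16 + 2256.25) = sqrt(7212.41) = 84.9259

84.9259


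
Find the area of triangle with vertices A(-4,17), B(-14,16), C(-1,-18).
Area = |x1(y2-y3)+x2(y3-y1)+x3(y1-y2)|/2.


-4*(16+ 18) = -136
-14*(-18-17) = 490
-1*(17-16) = -1
sum = 353
Area = |353|/2 = 176.5000

176.5000 sq units


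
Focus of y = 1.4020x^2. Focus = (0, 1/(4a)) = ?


a = 1.4020
4a = 5.6080
focus = (0, 1/5.6080) = (0, 0.1783)

Focus = (0, 0.1783)


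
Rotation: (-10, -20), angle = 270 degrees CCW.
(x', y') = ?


cos(270) = 0, sin(270) = -1
x' = -10*0 + 20*(-1) = -20
y' = -10*(-1) - 20*0 = 10

(-20, 10)


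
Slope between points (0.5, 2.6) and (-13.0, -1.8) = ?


dy = -1.8 - 2.6 = -4.4
dx = -13.0 - 0.5 = -13.5
m = -4.4/(-13.5) = 0.3259

m = 0.3259


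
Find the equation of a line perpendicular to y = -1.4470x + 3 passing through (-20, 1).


Perpendicular slope = -1/m1 = -1/(-1.4470) = 0.6911
b2 = y0 - m2*x0 = 1 - 20/(-1.4470) = 1 + 13.8217 = 14.8217

y = 0.6911x + 14.8217


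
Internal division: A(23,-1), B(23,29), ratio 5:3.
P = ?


Px = (5*23 + 3*23)/8 = 184/8 = 23.0000
Py = (5*29 + 3*(-1))/8 = 142/8 = 17.7500

P = (23.0000, 17.7500)


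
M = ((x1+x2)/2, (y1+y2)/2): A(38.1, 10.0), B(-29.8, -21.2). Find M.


Mx = (38.1 - 29.8)/2 = 8.3/2 = 4.1500
My = (10.0 - 21.2)/2 = -11.2/2 = -5.6000

(4.1500, -5.6000)


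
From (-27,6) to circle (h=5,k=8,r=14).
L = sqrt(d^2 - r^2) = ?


d = sqrt((-27-5)^2 + (6-8)^2) = sqrt(1024+4) = 32.0624
L = sqrt(1028.0000 - 196) = sqrt(832.0000) = 28.8444

28.8444


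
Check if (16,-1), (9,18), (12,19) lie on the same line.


16*(18-19) + 9*(19+ 1) + 12*(-1-18)
= -16 + 180 - 228 = -64

No, not collinear (determinant = -64)


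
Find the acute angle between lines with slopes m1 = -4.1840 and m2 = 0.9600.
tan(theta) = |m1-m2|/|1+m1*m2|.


m1-m2 = -5.144
1+m1*m2 = -3.01664
tan(theta) = |-5.144/(-3.01664)| = 1.705208
theta = arctan(|-5.144/(-3.01664)|) = 59.6110 degrees (acute angle)

59.6110 degrees


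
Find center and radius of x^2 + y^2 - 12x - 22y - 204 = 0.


h = -D/2 = 12/2 = 6
k = -E/2 = 22/2 = 11
r^2 = h^2 + k^2 - F = 36 + 121 + 204 = 361
r = 19

Center (6, 11), radius = 19


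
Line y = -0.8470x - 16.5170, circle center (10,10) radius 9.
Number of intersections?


Substitute y = -0.8470x - 16.5170: (x-10)^2 + (-0.8470x- 16.5170-10)^2 = 81
Expand to Ax^2 + Bx + C = 0, where b-k = -26.517
A = 1+m^2 = 1.717409
B = 2(m(b-k) - h) = 2(-0.8470*(-26.517) - 10) = 24.919798
C = h^2 + (b-k)^2 - r^2 = 100 + 703.151289 - 81 = 722.151289
disc = B^2-4AC = 620.9963 - 4960.9165 = -4339.9202
disc < 0

0 intersection points


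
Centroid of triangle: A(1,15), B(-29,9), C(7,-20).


Gx = (1- 29+7)/3 = -21/3 = -7.0000
Gy = (15+9- 20)/3 = 4/3 = 1.3333

G = (-7.0000, 1.3333)


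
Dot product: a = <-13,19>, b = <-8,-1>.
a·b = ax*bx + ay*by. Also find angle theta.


a·b = -13*(-8) + 19*(-1) = 104 - 19 = 85
|a| = sqrt(169+361) = 23.0217
|b| = sqrt(64+1) = 8.0623
cos(theta) = 85/(sqrt(530)*sqrt(65)) = 85/sqrt(34450) = 0.457957
theta = arccos(85/sqrt(34450)) = 62.7447 degrees

a·b = 85, theta = 62.7447 deg


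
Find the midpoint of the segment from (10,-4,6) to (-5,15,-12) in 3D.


Mx = (10- 5)/2 = 2.5000
My = (-4+15)/2 = 5.5000
Mz = (6- 12)/2 = -3.0000

M = (2.5000, 5.5000, -3.0000)


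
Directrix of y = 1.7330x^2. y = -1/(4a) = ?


a = 1.7330
1/(4a) = 0.1443
directrix: y = -0.1443 = -0.1443

y = -0.1443


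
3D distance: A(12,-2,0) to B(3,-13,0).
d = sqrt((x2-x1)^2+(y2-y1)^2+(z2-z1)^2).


dx=-9, dy=-11, dz=0
d = sqrt(81+121+0) = sqrt(202) = 14.2127

14.2127


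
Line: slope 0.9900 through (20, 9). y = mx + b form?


y - 9 = 0.9900(x - 20)
y = 0.9900x + 9 - 0.9900*20
y = 0.9900x - 10.8000

y = 0.9900x - 10.8000


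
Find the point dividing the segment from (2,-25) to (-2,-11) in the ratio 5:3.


Px = (5*(-2) + 3*2)/8 = -4/8 = -0.5000
Py = (5*(-11) + 3*(-25))/8 = -130/8 = -16.2500

P = (-0.5000, -16.2500)


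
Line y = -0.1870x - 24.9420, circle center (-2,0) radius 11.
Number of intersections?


Substitute y = -0.1870x - 24.9420: (x+ 2)^2 + (-0.1870x- 24.9420-0)^2 = 121
Expand to Ax^2 + Bx + C = 0, where b-k = -24.942
A = 1+m^2 = 1.034969
B = 2(m(b-k) - h) = 2(-0.1870*(-24.942) + 2) = 13.328308
C = h^2 + (b-k)^2 - r^2 = 4 + 622.103364 - 121 = 505.103364
disc = B^2-4AC = 177.6438 - 2091.0653 = -1913.4215
disc < 0

0 intersection points


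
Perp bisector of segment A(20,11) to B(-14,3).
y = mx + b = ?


Midpoint = (3, 7)
Slope of AB = dy/dx = -8/(-34) = 0.2353
Perp slope = -dx/dy = -34/8 = -4.2500
b = My - (perp slope)*Mx = 7 + (-34*3)/(-8) = 7 + 12.7500 = 19.7500

y = -4.2500x + 19.7500


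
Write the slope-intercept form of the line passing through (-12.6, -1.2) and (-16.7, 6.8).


m = (8.0)/(-4.1) = -1.9512
b = y1 - m*x1 = -1.2 - (8.0*(-12.6))/(-4.1) = -1.2 - 24.5854 = -25.7854

y = -1.9512x - 25.7854


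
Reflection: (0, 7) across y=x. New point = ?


Reflection rule for y=x: (y, x)
(0, 7) -> (7, 0)

(7, 0)


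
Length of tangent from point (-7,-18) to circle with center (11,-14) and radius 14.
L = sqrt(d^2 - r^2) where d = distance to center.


d = sqrt((-7-11)^2 + (-18+ 14)^2) = sqrt(324+16) = 18.4391
L = sqrt(340.0000 - 196) = sqrt(144.0000) = 12.0000

12.0000


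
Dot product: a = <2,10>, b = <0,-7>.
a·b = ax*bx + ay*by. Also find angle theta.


a·b = 2*0 + 10*(-7) = 0 - 70 = -70
|a| = sqrt(4+100) = 10.1980
|b| = sqrt(0+49) = 7.0000
cos(theta) = -70/(sqrt(104)*sqrt(49)) = -70/sqrt(5096) = -0.980581
theta = arccos(-70/sqrt(5096)) = 168.6901 degrees

a·b = -70, theta = 168.6901 deg


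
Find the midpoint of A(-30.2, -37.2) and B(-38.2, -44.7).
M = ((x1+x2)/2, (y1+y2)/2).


Mx = (-30.2 - 38.2)/2 = -68.4/2 = -34.2000
My = (-37.2 - 44.7)/2 = -81.9/2 = -40.9500

(-34.2000, -40.9500)


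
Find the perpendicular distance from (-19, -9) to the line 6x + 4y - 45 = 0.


|6*(-19) + 4*(-9) - 45| = |-195| = 195
sqrt(36 + 16) = sqrt(52) = 7.2111
d = 195/sqrt(52) = 27.0416

27.0416


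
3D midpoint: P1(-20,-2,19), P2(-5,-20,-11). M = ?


Mx = (-20- 5)/2 = -12.5000
My = (-2- 20)/2 = -11.0000
Mz = (19- 11)/2 = 4.0000

M = (-12.5000, -11.0000, 4.0000)


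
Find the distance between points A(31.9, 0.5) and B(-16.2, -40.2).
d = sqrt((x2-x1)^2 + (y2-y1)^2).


dx = -16.2 - 31.9 = -48.1
dy = -40.2 - 0.5 = -40.7
d = sqrt(2313.61 + 1656.49) = sqrt(3970.1) = 63.0087

63.0087


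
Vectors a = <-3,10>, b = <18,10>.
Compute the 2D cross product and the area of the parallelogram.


cross = -3*10 - 10*18 = -30 - 180 = -210
Parallelogram area = |-210| = 210

cross = -210, parallelogram area = 210


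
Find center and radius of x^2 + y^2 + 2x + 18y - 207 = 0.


h = -D/2 = -2/2 = -1
k = -E/2 = -18/2 = -9
r^2 = h^2 + k^2 - F = 1 + 81 + 207 = 289
r = 17

Center (-1, -9), radius = 17


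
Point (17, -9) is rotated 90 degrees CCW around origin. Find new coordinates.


cos(90) = 0, sin(90) = 1
x' = 17*0 + 9*1 = 9
y' = 17*1 - 9*0 = 17

(9, 17)


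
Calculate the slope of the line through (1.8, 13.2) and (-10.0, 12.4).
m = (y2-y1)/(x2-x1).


dy = 12.4 - 13.2 = -0.8
dx = -10.0 - 1.8 = -11.8
m = -0.8/(-11.8) = 0.0678

m = 0.0678


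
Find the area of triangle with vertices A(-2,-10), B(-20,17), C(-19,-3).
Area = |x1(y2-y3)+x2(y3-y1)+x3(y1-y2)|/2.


-2*(17+ 3) = -40
-20*(-3+ 10) = -140
-19*(-10-17) = 513
sum = 333
Area = |333|/2 = 166.5000

166.5000 sq units


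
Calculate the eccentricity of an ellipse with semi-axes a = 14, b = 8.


c = sqrt(196-64) = sqrt(132) = 11.4891
e = c/a = sqrt(132)/14 = 0.8207

e = 0.8207


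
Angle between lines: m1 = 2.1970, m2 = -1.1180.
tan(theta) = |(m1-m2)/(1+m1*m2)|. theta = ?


m1-m2 = 3.315
1+m1*m2 = -1.456246
tan(theta) = |3.315/(-1.456246)| = 2.276401
theta = arctan(|3.315/(-1.456246)|) = 66.2846 degrees (acute angle)

66.2846 degrees


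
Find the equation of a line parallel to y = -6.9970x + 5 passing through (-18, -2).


Parallel lines have equal slopes.
m2 = -6.9970
b2 = -2 + 6.9970*(-18) = -127.9460

y = -6.9970x - 127.9460


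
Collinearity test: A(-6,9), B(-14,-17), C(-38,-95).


-6*(-17+ 95) - 14*(-95-9) - 38*(9+ 17)
= -468 + 1456 - 988 = 0

Yes, collinear (determinant = 0)


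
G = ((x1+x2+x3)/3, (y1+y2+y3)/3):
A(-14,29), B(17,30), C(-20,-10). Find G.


Gx = (-14+17- 20)/3 = -17/3 = -5.6667
Gy = (29+30- 10)/3 = 49/3 = 16.3333

G = (-5.6667, 16.3333)


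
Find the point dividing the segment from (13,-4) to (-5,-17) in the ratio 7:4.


Px = (7*(-5) + 4*13)/11 = 17/11 = 1.5455
Py = (7*(-17) + 4*(-4))/11 = -135/11 = -12.2727

P = (1.5455, -12.2727)


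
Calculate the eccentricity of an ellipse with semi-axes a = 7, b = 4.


c = sqrt(49-16) = sqrt(33) = 5.7446
e = c/a = sqrt(33)/7 = 0.8207

e = 0.8207


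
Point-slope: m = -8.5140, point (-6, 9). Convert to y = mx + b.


y - 9 = -8.5140(x + 6)
y = -8.5140x + 9 + 8.5140*(-6)
y = -8.5140x - 42.0840

y = -8.5140x - 42.0840


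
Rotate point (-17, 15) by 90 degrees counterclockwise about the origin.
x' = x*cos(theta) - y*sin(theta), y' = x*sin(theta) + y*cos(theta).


cos(90) = 0, sin(90) = 1
x' = -17*0 - 15*1 = -15
y' = -17*1 + 15*0 = -17

(-15, -17)


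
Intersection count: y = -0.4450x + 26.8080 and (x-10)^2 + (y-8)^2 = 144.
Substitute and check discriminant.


Substitute y = -0.4450x + 26.8080: (x-10)^2 + (-0.4450x+26.8080-8)^2 = 144
Expand to Ax^2 + Bx + C = 0, where b-k = 18.808
A = 1+m^2 = 1.198025
B = 2(m(b-k) - h) = 2(-0.4450*18.808 - 10) = -36.73912
C = h^2 + (b-k)^2 - r^2 = 100 + 353.740864 - 144 = 309.740864
disc = B^2-4AC = 1349.7629 - 1484.3092 = -134.5463
disc < 0

0 intersection points


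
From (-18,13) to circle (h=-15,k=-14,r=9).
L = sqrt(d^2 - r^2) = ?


d = sqrt((-18+ 15)^2 + (13+ 14)^2) = sqrt(9+729) = 27.1662
L = sqrt(738.0000 - 81) = sqrt(657.0000) = 25.6320

25.6320


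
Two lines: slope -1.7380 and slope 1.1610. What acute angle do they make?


m1-m2 = -2.899
1+m1*m2 = -1.017818
tan(theta) = |-2.899/(-1.017818)| = 2.848250
theta = arctan(|-2.899/(-1.017818)|) = 70.6542 degrees (acute angle)

70.6542 degrees


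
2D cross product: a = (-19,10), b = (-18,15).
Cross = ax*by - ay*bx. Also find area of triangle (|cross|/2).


cross = -19*15 - 10*(-18) = -285 + 180 = -105
Triangle area = |-105|/2 = 105/2 = 52.5000

cross = -105, triangle area = 52.5000


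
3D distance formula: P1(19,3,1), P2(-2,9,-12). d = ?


dx=-21, dy=6, dz=-13
d = sqrt(441+36+169) = sqrt(646) = 25.4165

25.4165


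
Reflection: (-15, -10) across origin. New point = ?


Reflection rule for origin: (-x, -y)
(-15, -10) -> (15, 10)

(15, 10)


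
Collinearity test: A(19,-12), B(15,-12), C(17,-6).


19*(-12+ 6) + 15*(-6+ 12) + 17*(-12+ 12)
= -114 + 90 + 0 = -24

No, not collinear (determinant = -24)


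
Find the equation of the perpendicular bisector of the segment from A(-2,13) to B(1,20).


Midpoint = (-0.5, 16.5)
Slope of AB = dy/dx = 7/3 = 2.3333
Perp slope = -dx/dy = -3/7 = -0.4286
b = My - (perp slope)*Mx = 16.5 + (3*(-0.5))/7 = 16.5 - 0.2143 = 16.2857

y = -0.4286x + 16.2857


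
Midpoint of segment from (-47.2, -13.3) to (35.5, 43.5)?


Mx = (-47.2 + 35.5)/2 = -11.7/2 = -5.8500
My = (-13.3 + 43.5)/2 = 30.2/2 = 15.1000

(-5.8500, 15.1000)


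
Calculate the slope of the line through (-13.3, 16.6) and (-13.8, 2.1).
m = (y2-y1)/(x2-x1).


dy = 2.1 - 16.6 = -14.5
dx = -13.8 + 13.3 = -0.5
m = -14.5/(-0.5) = 29.0000

m = 29.0000


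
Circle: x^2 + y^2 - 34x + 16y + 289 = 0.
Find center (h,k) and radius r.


h = -D/2 = 34/2 = 17
k = -E/2 = -16/2 = -8
r^2 = h^2 + k^2 - F = 289 + 64 - 289 = 64
r = 8

Center (17, -8), radius = 8


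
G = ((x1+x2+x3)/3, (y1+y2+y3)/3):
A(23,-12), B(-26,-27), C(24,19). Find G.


Gx = (23- 26+24)/3 = 21/3 = 7.0000
Gy = (-12- 27+19)/3 = -20/3 = -6.6667

G = (7.0000, -6.6667)


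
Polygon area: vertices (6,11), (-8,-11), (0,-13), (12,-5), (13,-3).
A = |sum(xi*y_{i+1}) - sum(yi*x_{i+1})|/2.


sum(xi*y_{i+1}) = 6*(-11) - 8*(-13) + 0*(-5) + 12*(-3) + 13*11 = 145
sum(yi*x_{i+1}) = 11*(-8) - 11*0 - 13*12 - 5*13 - 3*6 = -327
Area = |145 + 327|/2 = 472/2 = 236.0000

236.0000 sq units


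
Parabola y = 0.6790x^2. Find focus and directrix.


a = 0.6790
1/(4a) = 0.3682
Focus = (0, 0.3682)
Directrix: y = -0.3682

Focus = (0, 0.3682), Directrix: y = -0.3682


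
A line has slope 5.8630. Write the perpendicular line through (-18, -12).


Perpendicular slope = -1/m1 = -1/5.8630 = -0.1706
b2 = y0 - m2*x0 = -12 - 18/5.8630 = -12 - 3.0701 = -15.0701

y = -0.1706x - 15.0701


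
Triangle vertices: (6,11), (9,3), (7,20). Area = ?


6*(3-20) = -102
9*(20-11) = 81
7*(11-3) = 56
sum = 35
Area = |35|/2 = 17.5000

17.5000 sq units


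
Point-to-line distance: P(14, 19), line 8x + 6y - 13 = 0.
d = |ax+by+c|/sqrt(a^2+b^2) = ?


|8*14 + 6*19 - 13| = |213| = 213
sqrt(64 + 36) = sqrt(100) = 10.0000
d = 213/sqrt(100) = 21.3000

21.3000


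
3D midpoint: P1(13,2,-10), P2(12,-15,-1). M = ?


Mx = (13+12)/2 = 12.5000
My = (2- 15)/2 = -6.5000
Mz = (-10- 1)/2 = -5.5000

M = (12.5000, -6.5000, -5.5000)


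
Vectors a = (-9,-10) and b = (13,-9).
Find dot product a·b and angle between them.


a·b = -9*13 - 10*(-9) = -117 + 90 = -27
|a| = sqrt(81+100) = 13.4536
|b| = sqrt(169+81) = 15.8114
cos(theta) = -27/(sqrt(181)*sqrt(250)) = -27/sqrt(45250) = -0.126927
theta = arccos(-27/sqrt(45250)) = 97.2921 degrees

a·b = -27, theta = 97.2921 deg


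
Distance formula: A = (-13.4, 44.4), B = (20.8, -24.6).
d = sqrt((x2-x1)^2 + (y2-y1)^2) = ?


dx = 20.8 + 13.4 = 34.2
dy = -24.6 - 44.4 = -69.0
d = sqrt(1169.64 + 4761.0) = sqrt(5930.64) = 77.0106

77.0106


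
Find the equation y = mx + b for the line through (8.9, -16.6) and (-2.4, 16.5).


m = (33.1)/(-11.3) = -2.9292
b = y1 - m*x1 = -16.6 - (33.1*8.9)/(-11.3) = -16.6 + 26.0699 = 9.4699

y = -2.9292x + 9.4699


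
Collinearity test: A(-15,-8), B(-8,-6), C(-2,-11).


-15*(-6+ 11) - 8*(-11+ 8) - 2*(-8+ 6)
= -75 + 24 + 4 = -47

No, not collinear (determinant = -47)


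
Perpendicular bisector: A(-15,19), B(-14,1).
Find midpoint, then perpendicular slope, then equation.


Midpoint = (-14.5, 10)
Slope of AB = dy/dx = -18/1 = -18.0000
Perp slope = -dx/dy = 1/18 = 0.0556
b = My - (perp slope)*Mx = 10 + (1*(-14.5))/(-18) = 10 + 0.8056 = 10.8056

y = 0.0556x + 10.8056


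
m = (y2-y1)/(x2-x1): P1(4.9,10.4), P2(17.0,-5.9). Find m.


dy = -5.9 - 10.4 = -16.3
dx = 17.0 - 4.9 = 12.1
m = -16.3/12.1 = -1.3471

m = -1.3471


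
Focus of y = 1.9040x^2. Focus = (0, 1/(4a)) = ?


a = 1.9040
4a = 7.6160
focus = (0, 1/7.6160) = (0, 0.1313)

Focus = (0, 0.1313)


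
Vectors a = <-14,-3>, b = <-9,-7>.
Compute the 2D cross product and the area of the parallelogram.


cross = -14*(-7) + 3*(-9) = 98 - 27 = 71
Parallelogram area = |71| = 71

cross = 71, parallelogram area = 71


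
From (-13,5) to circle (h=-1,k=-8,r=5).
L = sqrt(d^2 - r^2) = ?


d = sqrt((-13+ 1)^2 + (5+ 8)^2) = sqrt(144+169) = 17.6918
L = sqrt(313.0000 - 25) = sqrt(288.0000) = 16.9706

16.9706


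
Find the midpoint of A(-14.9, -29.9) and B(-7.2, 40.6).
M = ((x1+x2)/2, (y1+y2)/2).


Mx = (-14.9 - 7.2)/2 = -22.1/2 = -11.0500
My = (-29.9 + 40.6)/2 = 10.7/2 = 5.3500

(-11.0500, 5.3500)


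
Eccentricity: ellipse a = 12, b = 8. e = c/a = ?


c = sqrt(144-64) = sqrt(80) = 8.9443
e = c/a = sqrt(80)/12 = 0.7454

e = 0.7454


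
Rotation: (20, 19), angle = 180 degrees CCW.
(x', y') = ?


cos(180) = -1, sin(180) = 0
x' = 20*(-1) - 19*0 = -20
y' = 20*0 + 19*(-1) = -19

(-20, -19)


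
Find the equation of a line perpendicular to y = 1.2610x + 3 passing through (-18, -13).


Perpendicular slope = -1/m1 = -1/1.2610 = -0.7930
b2 = y0 - m2*x0 = -13 - 18/1.2610 = -13 - 14.2744 = -27.2744

y = -0.7930x - 27.2744


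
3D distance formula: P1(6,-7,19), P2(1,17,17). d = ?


dx=-5, dy=24, dz=-2
d = sqrt(25+576+4) = sqrt(605) = 24.5967

24.5967


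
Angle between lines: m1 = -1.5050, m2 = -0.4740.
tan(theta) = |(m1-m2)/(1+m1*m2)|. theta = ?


m1-m2 = -1.031
1+m1*m2 = 1.71337
tan(theta) = |-1.031/1.71337| = 0.601738
theta = arctan(|-1.031/1.71337|) = 31.0369 degrees (acute angle)

31.0369 degrees


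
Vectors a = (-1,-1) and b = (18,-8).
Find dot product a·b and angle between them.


a·b = -1*18 - 1*(-8) = -18 + 8 = -10
|a| = sqrt(1+1) = 1.4142
|b| = sqrt(324+64) = 19.6977
cos(theta) = -10/(sqrt(2)*sqrt(388)) = -10/sqrt(776) = -0.358979
theta = arccos(-10/sqrt(776)) = 111.0375 degrees

a·b = -10, theta = 111.0375 deg


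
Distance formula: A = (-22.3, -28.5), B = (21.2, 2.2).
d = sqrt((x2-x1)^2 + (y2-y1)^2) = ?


dx = 21.2 + 22.3 = 43.5
dy = 2.2 + 28.5 = 30.7
d = sqrt(1892.25 + 942.49) = sqrt(2834.74) = 53.2423

53.2423


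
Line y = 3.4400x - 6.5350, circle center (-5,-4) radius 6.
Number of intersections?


Substitute y = 3.4400x - 6.5350: (x+ 5)^2 + (3.4400x- 6.5350+ 4)^2 = 36
Expand to Ax^2 + Bx + C = 0, where b-k = -2.535
A = 1+m^2 = 12.8336
B = 2(m(b-k) - h) = 2(3.4400*(-2.535) + 5) = -7.4408
C = h^2 + (b-k)^2 - r^2 = 25 + 6.426225 - 36 = -4.573775
disc = B^2-4AC = 55.3655 + 234.7920 = 290.1575
disc > 0

2 intersection points


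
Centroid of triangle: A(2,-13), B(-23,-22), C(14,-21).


Gx = (2- 23+14)/3 = -7/3 = -2.3333
Gy = (-13- 22- 21)/3 = -56/3 = -18.6667

G = (-2.3333, -18.6667)


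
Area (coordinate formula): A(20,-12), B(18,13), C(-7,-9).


20*(13+ 9) = 440
18*(-9+ 12) = 54
-7*(-12-13) = 175
sum = 669
Area = |669|/2 = 334.5000

334.5000 sq units


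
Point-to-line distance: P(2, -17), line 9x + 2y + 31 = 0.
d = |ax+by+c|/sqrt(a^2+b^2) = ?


|9*2 + 2*(-17) + 31| = |15| = 15
sqrt(81 + 4) = sqrt(85) = 9.2195
d = 15/sqrt(85) = 1.6270

1.6270


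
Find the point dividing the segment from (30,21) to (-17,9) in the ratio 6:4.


Px = (6*(-17) + 4*30)/10 = 18/10 = 1.8000
Py = (6*9 + 4*21)/10 = 138/10 = 13.8000

P = (1.8000, 13.8000)


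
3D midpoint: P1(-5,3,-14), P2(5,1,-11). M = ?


Mx = (-5+5)/2 = 0
My = (3+1)/2 = 2.0000
Mz = (-14- 11)/2 = -12.5000

M = (0, 2.0000, -12.5000)


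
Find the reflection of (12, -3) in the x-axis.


Reflection rule for x-axis: (x, -y)
(12, -3) -> (12, 3)

(12, 3)


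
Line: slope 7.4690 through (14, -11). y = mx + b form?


y + 11 = 7.4690(x - 14)
y = 7.4690x - 11 - 7.4690*14
y = 7.4690x - 115.5660

y = 7.4690x - 115.5660


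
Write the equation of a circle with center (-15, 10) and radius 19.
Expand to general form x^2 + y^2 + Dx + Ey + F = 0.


(x+ 15)^2 + (y-10)^2 = 19^2
D = -2h = 30, E = -2k = -20
F = h^2+k^2-r^2 = 225+100-361 = -36

x^2 + y^2 + 30x - 20y - 36 = 0


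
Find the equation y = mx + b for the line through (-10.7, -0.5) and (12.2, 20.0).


m = (20.5)/(22.9) = 0.8952
b = y1 - m*x1 = -0.5 - (20.5*(-10.7))/(22.9) = -0.5 + 9.5786 = 9.0786

y = 0.8952x + 9.0786


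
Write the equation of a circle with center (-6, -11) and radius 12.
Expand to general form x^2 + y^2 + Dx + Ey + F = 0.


(x+ 6)^2 + (y+ 11)^2 = 12^2
D = -2h = 12, E = -2k = 22
F = h^2+k^2-r^2 = 36+121-144 = 13

x^2 + y^2 + 12x + 22y + 13 = 0


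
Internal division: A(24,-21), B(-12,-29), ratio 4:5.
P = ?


Px = (4*(-12) + 5*24)/9 = 72/9 = 8.0000
Py = (4*(-29) + 5*(-21))/9 = -221/9 = -24.5556

P = (8.0000, -24.5556)


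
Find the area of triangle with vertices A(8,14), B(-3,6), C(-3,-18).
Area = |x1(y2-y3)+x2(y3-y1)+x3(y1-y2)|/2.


8*(6+ 18) = 192
-3*(-18-14) = 96
-3*(14-6) = -24
sum = 264
Area = |264|/2 = 132.0000

132.0000 sq units


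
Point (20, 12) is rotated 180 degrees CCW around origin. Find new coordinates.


cos(180) = -1, sin(180) = 0
x' = 20*(-1) - 12*0 = -20
y' = 20*0 + 12*(-1) = -12

(-20, -12)


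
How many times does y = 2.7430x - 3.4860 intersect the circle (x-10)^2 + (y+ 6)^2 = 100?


Substitute y = 2.7430x - 3.4860: (x-10)^2 + (2.7430x- 3.4860+ 6)^2 = 100
Expand to Ax^2 + Bx + C = 0, where b-k = 2.514
A = 1+m^2 = 8.524049
B = 2(m(b-k) - h) = 2(2.7430*2.514 - 10) = -6.208196
C = h^2 + (b-k)^2 - r^2 = 100 + 6.320196 - 100 = 6.320196
disc = B^2-4AC = 38.5417 - 215.4946 = -176.9529
disc < 0

0 intersection points


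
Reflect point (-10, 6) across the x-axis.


Reflection rule for x-axis: (x, -y)
(-10, 6) -> (-10, -6)

(-10, -6)


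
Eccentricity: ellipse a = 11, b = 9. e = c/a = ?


c = sqrt(121-81) = sqrt(40) = 6.3246
e = c/a = sqrt(40)/11 = 0.5750

e = 0.5750


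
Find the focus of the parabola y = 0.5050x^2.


a = 0.5050
4a = 2.0200
focus = (0, 1/2.0200) = (0, 0.4950)

Focus = (0, 0.4950)


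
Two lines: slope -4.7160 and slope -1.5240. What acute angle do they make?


m1-m2 = -3.192
1+m1*m2 = 8.187184
tan(theta) = |-3.192/8.187184| = 0.389878
theta = arctan(|-3.192/8.187184|) = 21.2997 degrees (acute angle)

21.2997 degrees


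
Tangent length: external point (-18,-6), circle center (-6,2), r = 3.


d = sqrt((-18+ 6)^2 + (-6-2)^2) = sqrt(144+64) = 14.4222
L = sqrt(208.0000 - 9) = sqrt(199.0000) = 14.1067

14.1067


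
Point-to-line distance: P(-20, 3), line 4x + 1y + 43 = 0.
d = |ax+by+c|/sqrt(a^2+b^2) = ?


|4*(-20) + 1*3 + 43| = |-34| = 34
sqrt(16 + 1) = sqrt(17) = 4.1231
d = 34/sqrt(17) = 8.2462

8.2462


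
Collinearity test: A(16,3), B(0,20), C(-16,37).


16*(20-37) + 0*(37-3) - 16*(3-20)
= -272 + 0 + 272 = 0

Yes, collinear (determinant = 0)


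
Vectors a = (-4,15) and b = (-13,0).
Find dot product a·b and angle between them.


a·b = -4*(-13) + 15*0 = 52 + 0 = 52
|a| = sqrt(16+225) = 15.5242
|b| = sqrt(169+0) = 13.0000
cos(theta) = 52/(sqrt(241)*sqrt(169)) = 52/sqrt(40729) = 0.257663
theta = arccos(52/sqrt(40729)) = 75.0686 degrees

a·b = 52, theta = 75.0686 deg


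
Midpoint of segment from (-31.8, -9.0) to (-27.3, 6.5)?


Mx = (-31.8 - 27.3)/2 = -59.1/2 = -29.5500
My = (-9.0 + 6.5)/2 = -2.5/2 = -1.2500

(-29.5500, -1.2500)


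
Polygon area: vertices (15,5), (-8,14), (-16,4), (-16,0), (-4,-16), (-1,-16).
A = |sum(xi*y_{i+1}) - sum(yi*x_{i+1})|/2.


sum(xi*y_{i+1}) = 15*14 - 8*4 - 16*0 - 16*(-16) - 4*(-16) - 1*5 = 493
sum(yi*x_{i+1}) = 5*(-8) + 14*(-16) + 4*(-16) + 0*(-4) - 16*(-1) - 16*15 = -552
Area = |493 + 552|/2 = 1045/2 = 522.5000

522.5000 sq units


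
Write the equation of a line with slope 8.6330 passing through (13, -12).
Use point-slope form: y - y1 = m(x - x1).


y + 12 = 8.6330(x - 13)
y = 8.6330x - 12 - 8.6330*13
y = 8.6330x - 124.2290

y = 8.6330x - 124.2290


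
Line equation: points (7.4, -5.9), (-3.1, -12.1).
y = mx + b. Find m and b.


m = (-6.2)/(-10.5) = 0.5905
b = y1 - m*x1 = -5.9 - (-6.2*7.4)/(-10.5) = -5.9 - 4.3695 = -10.2695

y = 0.5905x - 10.2695


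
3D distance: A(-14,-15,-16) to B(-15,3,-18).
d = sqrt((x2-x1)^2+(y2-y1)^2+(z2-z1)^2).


dx=-1, dy=18, dz=-2
d = sqrt(1+324+4) = sqrt(329) = 18.1384

18.1384


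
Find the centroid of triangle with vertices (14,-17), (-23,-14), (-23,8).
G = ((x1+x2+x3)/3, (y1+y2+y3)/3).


Gx = (14- 23- 23)/3 = -32/3 = -10.6667
Gy = (-17- 14+8)/3 = -23/3 = -7.6667

G = (-10.6667, -7.6667)


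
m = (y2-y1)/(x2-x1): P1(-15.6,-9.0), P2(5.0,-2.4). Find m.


dy = -2.4 + 9.0 = 6.6
dx = 5.0 + 15.6 = 20.6
m = 6.6/20.6 = 0.3204

m = 0.3204


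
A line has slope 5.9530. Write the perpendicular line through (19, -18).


Perpendicular slope = -1/m1 = -1/5.9530 = -0.1680
b2 = y0 - m2*x0 = -18 + 19/5.9530 = -18 + 3.1917 = -14.8083

y = -0.1680x - 14.8083


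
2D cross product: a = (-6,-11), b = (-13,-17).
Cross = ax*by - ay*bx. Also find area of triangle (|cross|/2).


cross = -6*(-17) + 11*(-13) = 102 - 143 = -41
Triangle area = |-41|/2 = 41/2 = 20.5000

cross = -41, triangle area = 20.5000


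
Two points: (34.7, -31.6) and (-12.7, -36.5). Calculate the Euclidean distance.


dx = -12.7 - 34.7 = -47.4
dy = -36.5 + 31.6 = -4.9
d = sqrt(2246.76 + 24.01) = sqrt(2270.77) = 47.6526

47.6526


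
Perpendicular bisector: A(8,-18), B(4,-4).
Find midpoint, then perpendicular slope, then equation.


Midpoint = (6, -11)
Slope of AB = dy/dx = 14/(-4) = -3.5000
Perp slope = -dx/dy = 4/14 = 0.2857
b = My - (perp slope)*Mx = -11 + (-4*6)/14 = -11 - 1.7143 = -12.7143

y = 0.2857x - 12.7143


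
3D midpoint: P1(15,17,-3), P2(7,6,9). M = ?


Mx = (15+7)/2 = 11.0000
My = (17+6)/2 = 11.5000
Mz = (-3+9)/2 = 3.0000

M = (11.0000, 11.5000, 3.0000)


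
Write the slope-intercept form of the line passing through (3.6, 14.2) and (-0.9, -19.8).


m = (-34.0)/(-4.5) = 7.5556
b = y1 - m*x1 = 14.2 - (-34.0*3.6)/(-4.5) = 14.2 - 27.2000 = -13.0000

y = 7.5556x - 13.0000


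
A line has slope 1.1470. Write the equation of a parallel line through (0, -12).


Parallel lines have equal slopes.
m2 = 1.1470
b2 = -12 - 1.1470*0 = -12.0000

y = 1.1470x - 12.0000


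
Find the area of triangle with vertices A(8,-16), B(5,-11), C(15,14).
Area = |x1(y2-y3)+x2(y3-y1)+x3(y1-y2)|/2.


8*(-11-14) = -200
5*(14+ 16) = 150
15*(-16+ 11) = -75
sum = -125
Area = |-125|/2 = 62.5000

62.5000 sq units


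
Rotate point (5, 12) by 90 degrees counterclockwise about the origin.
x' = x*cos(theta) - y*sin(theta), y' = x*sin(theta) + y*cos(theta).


cos(90) = 0, sin(90) = 1
x' = 5*0 - 12*1 = -12
y' = 5*1 + 12*0 = 5

(-12, 5)


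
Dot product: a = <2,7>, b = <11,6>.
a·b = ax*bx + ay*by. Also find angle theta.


a·b = 2*11 + 7*6 = 22 + 42 = 64
|a| = sqrt(4+49) = 7.2801
|b| = sqrt(121+36) = 12.5300
cos(theta) = 64/(sqrt(53)*sqrt(157)) = 64/sqrt(8321) = 0.701604
theta = arccos(64/sqrt(8321)) = 45.4441 degrees

a·b = 64, theta = 45.4441 deg


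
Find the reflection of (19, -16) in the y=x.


Reflection rule for y=x: (y, x)
(19, -16) -> (-16, 19)

(-16, 19)


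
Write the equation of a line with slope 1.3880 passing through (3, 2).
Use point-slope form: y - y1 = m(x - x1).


y - 2 = 1.3880(x - 3)
y = 1.3880x + 2 - 1.3880*3
y = 1.3880x - 2.1640

y = 1.3880x - 2.1640


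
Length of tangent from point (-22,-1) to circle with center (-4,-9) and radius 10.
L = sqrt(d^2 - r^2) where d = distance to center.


d = sqrt((-22+ 4)^2 + (-1+ 9)^2) = sqrt(324+64) = 19.6977
L = sqrt(388.0000 - 100) = sqrt(288.0000) = 16.9706

16.9706


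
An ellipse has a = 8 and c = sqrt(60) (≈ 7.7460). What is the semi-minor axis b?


b^2 = 8^2 - (sqrt(60))^2 = 64 - 60 = 4
b = sqrt(4) = 2

b = 2


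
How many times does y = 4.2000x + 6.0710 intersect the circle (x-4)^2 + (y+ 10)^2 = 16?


Substitute y = 4.2000x + 6.0710: (x-4)^2 + (4.2000x+6.0710+ 10)^2 = 16
Expand to Ax^2 + Bx + C = 0, where b-k = 16.071
A = 1+m^2 = 18.64
B = 2(m(b-k) - h) = 2(4.2000*16.071 - 4) = 126.9964
C = h^2 + (b-k)^2 - r^2 = 16 + 258.277041 - 16 = 258.277041
disc = B^2-4AC = 16128.0856 - 19257.1362 = -3129.0506
disc < 0

0 intersection points


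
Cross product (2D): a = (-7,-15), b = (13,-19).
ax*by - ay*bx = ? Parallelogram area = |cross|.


cross = -7*(-19) + 15*13 = 133 + 195 = 328
Parallelogram area = |328| = 328

cross = 328, parallelogram area = 328


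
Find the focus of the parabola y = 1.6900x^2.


a = 1.6900
4a = 6.7600
focus = (0, 1/6.7600) = (0, 0.1479)

Focus = (0, 0.1479)


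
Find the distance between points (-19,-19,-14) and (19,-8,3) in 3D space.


dx=38, dy=11, dz=17
d = sqrt(1444+121+289) = sqrt(1854) = 43.0581

43.0581


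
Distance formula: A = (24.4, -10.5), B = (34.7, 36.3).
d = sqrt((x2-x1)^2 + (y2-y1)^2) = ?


dx = 34.7 - 24.4 = 10.3
dy = 36.3 + 10.5 = 46.8
d = sqrt(106.09 + 2190.24) = sqrt(2296.33) = 47.9200

47.9200


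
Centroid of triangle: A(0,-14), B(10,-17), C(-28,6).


Gx = (0+10- 28)/3 = -18/3 = -6.0000
Gy = (-14- 17+6)/3 = -25/3 = -8.3333

G = (-6.0000, -8.3333)


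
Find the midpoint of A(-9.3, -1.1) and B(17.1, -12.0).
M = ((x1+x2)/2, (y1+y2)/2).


Mx = (-9.3 + 17.1)/2 = 7.8/2 = 3.9000
My = (-1.1 - 12.0)/2 = -13.1/2 = -6.5500

(3.9000, -6.5500)


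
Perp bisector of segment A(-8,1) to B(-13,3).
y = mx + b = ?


Midpoint = (-10.5, 2)
Slope of AB = dy/dx = 2/(-5) = -0.4000
Perp slope = -dx/dy = 5/2 = 2.5000
b = My - (perp slope)*Mx = 2 + (-5*(-10.5))/2 = 2 + 26.2500 = 28.2500

y = 2.5000x + 28.2500


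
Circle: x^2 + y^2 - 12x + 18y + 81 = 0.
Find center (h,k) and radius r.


h = -D/2 = 12/2 = 6
k = -E/2 = -18/2 = -9
r^2 = h^2 + k^2 - F = 36 + 81 - 81 = 36
r = 6

Center (6, -9), radius = 6


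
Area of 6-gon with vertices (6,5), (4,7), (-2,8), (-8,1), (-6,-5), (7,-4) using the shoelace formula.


sum(xi*y_{i+1}) = 6*7 + 4*8 - 2*1 - 8*(-5) - 6*(-4) + 7*5 = 171
sum(yi*x_{i+1}) = 5*4 + 7*(-2) + 8*(-8) + 1*(-6) - 5*7 - 4*6 = -123
Area = |171 + 123|/2 = 294/2 = 147.0000

147.0000 sq units


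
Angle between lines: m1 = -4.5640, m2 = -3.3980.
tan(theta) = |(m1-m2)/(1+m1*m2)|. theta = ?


m1-m2 = -1.166
1+m1*m2 = 16.508472
tan(theta) = |-1.166/16.508472| = 0.070630
theta = arctan(|-1.166/16.508472|) = 4.0401 degrees (acute angle)

4.0401 degrees


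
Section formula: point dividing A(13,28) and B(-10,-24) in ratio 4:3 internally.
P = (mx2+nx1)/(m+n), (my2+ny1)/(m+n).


Px = (4*(-10) + 3*13)/7 = -1/7 = -0.1429
Py = (4*(-24) + 3*28)/7 = -12/7 = -1.7143

P = (-0.1429, -1.7143)


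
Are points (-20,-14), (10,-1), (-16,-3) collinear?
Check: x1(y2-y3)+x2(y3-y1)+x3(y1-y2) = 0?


-20*(-1+ 3) + 10*(-3+ 14) - 16*(-14+ 1)
= -40 + 110 + 208 = 278

No, not collinear (determinant = 278)


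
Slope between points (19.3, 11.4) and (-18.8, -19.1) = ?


dy = -19.1 - 11.4 = -30.5
dx = -18.8 - 19.3 = -38.1
m = -30.5/(-38.1) = 0.8005

m = 0.8005


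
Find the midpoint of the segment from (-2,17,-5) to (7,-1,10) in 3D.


Mx = (-2+7)/2 = 2.5000
My = (17- 1)/2 = 8.0000
Mz = (-5+10)/2 = 2.5000

M = (2.5000, 8.0000, 2.5000)


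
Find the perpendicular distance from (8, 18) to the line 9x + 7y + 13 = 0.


|9*8 + 7*18 + 13| = |211| = 211
sqrt(81 + 49) = sqrt(130) = 11.4018
d = 211/sqrt(130) = 18.5059

18.5059


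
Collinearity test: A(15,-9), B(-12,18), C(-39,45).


15*(18-45) - 12*(45+ 9) - 39*(-9-18)
= -405 - 648 + 1053 = 0

Yes, collinear (determinant = 0)


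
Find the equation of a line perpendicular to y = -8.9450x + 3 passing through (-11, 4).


Perpendicular slope = -1/m1 = -1/(-8.9450) = 0.1118
b2 = y0 - m2*x0 = 4 - 11/(-8.9450) = 4 + 1.2297 = 5.2297

y = 0.1118x + 5.2297


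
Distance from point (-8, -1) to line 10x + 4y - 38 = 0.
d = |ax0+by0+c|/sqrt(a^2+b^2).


|10*(-8) + 4*(-1) - 38| = |-122| = 122
sqrt(100 + 16) = sqrt(116) = 10.7703
d = 122/sqrt(116) = 11.3274

11.3274


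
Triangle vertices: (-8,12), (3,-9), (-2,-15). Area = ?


-8*(-9+ 15) = -48
3*(-15-12) = -81
-2*(12+ 9) = -42
sum = -171
Area = |-171|/2 = 85.5000

85.5000 sq units


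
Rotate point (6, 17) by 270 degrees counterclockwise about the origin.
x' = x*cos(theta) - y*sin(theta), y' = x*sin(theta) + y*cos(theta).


cos(270) = 0, sin(270) = -1
x' = 6*0 - 17*(-1) = 17
y' = 6*(-1) + 17*0 = -6

(17, -6)


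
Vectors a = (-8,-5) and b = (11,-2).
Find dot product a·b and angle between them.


a·b = -8*11 - 5*(-2) = -88 + 10 = -78
|a| = sqrt(64+25) = 9.4340
|b| = sqrt(121+4) = 11.1803
cos(theta) = -78/(sqrt(89)*sqrt(125)) = -78/sqrt(11125) = -0.739511
theta = arccos(-78/sqrt(11125)) = 137.6898 degrees

a·b = -78, theta = 137.6898 deg


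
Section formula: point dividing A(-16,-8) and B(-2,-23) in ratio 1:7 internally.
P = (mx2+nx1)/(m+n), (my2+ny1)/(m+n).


Px = (1*(-2) + 7*(-16))/8 = -114/8 = -14.2500
Py = (1*(-23) + 7*(-8))/8 = -79/8 = -9.8750

P = (-14.2500, -9.8750)


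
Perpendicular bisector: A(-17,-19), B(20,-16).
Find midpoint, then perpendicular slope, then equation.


Midpoint = (1.5, -17.5)
Slope of AB = dy/dx = 3/37 = 0.0811
Perp slope = -dx/dy = -37/3 = -12.3333
b = My - (perp slope)*Mx = -17.5 + (37*1.5)/3 = -17.5 + 18.5000 = 1.0000

y = -12.3333x + 1.0000


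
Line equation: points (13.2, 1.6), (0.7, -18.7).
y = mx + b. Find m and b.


m = (-20.3)/(-12.5) = 1.6240
b = y1 - m*x1 = 1.6 - (-20.3*13.2)/(-12.5) = 1.6 - 21.4368 = -19.8368

y = 1.6240x - 19.8368


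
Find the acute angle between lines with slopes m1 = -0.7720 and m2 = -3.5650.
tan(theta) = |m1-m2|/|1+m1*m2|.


m1-m2 = 2.793
1+m1*m2 = 3.75218
tan(theta) = |2.793/3.75218| = 0.744367
theta = arctan(|2.793/3.75218|) = 36.6628 degrees (acute angle)

36.6628 degrees


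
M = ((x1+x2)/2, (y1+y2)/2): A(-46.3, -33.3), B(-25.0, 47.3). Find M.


Mx = (-46.3 - 25.0)/2 = -71.3/2 = -35.6500
My = (-33.3 + 47.3)/2 = 14.0/2 = 7.0000

(-35.6500, 7.0000)


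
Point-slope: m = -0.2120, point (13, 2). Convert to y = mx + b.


y - 2 = -0.2120(x - 13)
y = -0.2120x + 2 + 0.2120*13
y = -0.2120x + 4.7560

y = -0.2120x + 4.7560


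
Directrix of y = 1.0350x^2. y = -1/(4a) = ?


a = 1.0350
1/(4a) = 0.2415
directrix: y = -0.2415 = -0.2415

y = -0.2415


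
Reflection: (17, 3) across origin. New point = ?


Reflection rule for origin: (-x, -y)
(17, 3) -> (-17, -3)

(-17, -3)


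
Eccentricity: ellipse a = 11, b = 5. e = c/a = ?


c = sqrt(121-25) = sqrt(96) = 9.7980
e = c/a = sqrt(96)/11 = 0.8907

e = 0.8907


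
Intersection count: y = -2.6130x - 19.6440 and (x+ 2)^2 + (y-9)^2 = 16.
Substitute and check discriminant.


Substitute y = -2.6130x - 19.6440: (x+ 2)^2 + (-2.6130x- 19.6440-9)^2 = 16
Expand to Ax^2 + Bx + C = 0, where b-k = -28.644
A = 1+m^2 = 7.827769
B = 2(m(b-k) - h) = 2(-2.6130*(-28.644) + 2) = 153.693544
C = h^2 + (b-k)^2 - r^2 = 4 + 820.478736 - 16 = 808.478736
disc = B^2-4AC = 23621.7055 - 25314.3391 = -1692.6336
disc < 0

0 intersection points


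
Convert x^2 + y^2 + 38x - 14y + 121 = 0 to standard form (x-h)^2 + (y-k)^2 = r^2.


h = -D/2 = -38/2 = -19
k = -E/2 = 14/2 = 7
r^2 = h^2 + k^2 - F = 361 + 49 - 121 = 289
r = 17

Center (-19, 7), radius = 17


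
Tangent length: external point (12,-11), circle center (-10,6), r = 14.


d = sqrt((12+ 10)^2 + (-11-6)^2) = sqrt(484+289) = 27.8029
L = sqrt(773.0000 - 196) = sqrt(577.0000) = 24.0208

24.0208


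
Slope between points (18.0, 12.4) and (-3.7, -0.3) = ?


dy = -0.3 - 12.4 = -12.7
dx = -3.7 - 18.0 = -21.7
m = -12.7/(-21.7) = 0.5853

m = 0.5853


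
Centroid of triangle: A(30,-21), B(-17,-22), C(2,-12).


Gx = (30- 17+2)/3 = 15/3 = 5.0000
Gy = (-21- 22- 12)/3 = -55/3 = -18.3333

G = (5.0000, -18.3333)


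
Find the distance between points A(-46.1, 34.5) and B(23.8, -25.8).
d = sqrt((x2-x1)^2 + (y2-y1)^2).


dx = 23.8 + 46.1 = 69.9
dy = -25.8 - 34.5 = -60.3
d = sqrt(4886.01 + 3636.09) = sqrt(8522.1) = 92.3152

92.3152


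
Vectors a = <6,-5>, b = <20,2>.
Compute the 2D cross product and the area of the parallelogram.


cross = 6*2 + 5*20 = 12 + 100 = 112
Parallelogram area = |112| = 112

cross = 112, parallelogram area = 112


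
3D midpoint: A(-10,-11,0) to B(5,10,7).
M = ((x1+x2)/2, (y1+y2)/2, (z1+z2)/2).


Mx = (-10+5)/2 = -2.5000
My = (-11+10)/2 = -0.5000
Mz = (0+7)/2 = 3.5000

M = (-2.5000, -0.5000, 3.5000)


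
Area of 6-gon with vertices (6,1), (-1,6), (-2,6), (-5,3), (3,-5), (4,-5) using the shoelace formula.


sum(xi*y_{i+1}) = 6*6 - 1*6 - 2*3 - 5*(-5) + 3*(-5) + 4*1 = 38
sum(yi*x_{i+1}) = 1*(-1) + 6*(-2) + 6*(-5) + 3*3 - 5*4 - 5*6 = -84
Area = |38 + 84|/2 = 122/2 = 61.0000

61.0000 sq units


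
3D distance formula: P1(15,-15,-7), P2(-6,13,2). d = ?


dx=-21, dy=28, dz=9
d = sqrt(441+784+81) = sqrt(1306) = 36.1386

36.1386


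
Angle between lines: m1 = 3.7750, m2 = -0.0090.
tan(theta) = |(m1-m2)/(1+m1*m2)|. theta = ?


m1-m2 = 3.784
1+m1*m2 = 0.966025
tan(theta) = |3.784/0.966025| = 3.917083
theta = arctan(|3.784/0.966025|) = 75.6787 degrees (acute angle)

75.6787 degrees


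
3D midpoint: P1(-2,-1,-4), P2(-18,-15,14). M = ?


Mx = (-2- 18)/2 = -10.0000
My = (-1- 15)/2 = -8.0000
Mz = (-4+14)/2 = 5.0000

M = (-10.0000, -8.0000, 5.0000)


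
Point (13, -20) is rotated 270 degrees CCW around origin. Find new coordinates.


cos(270) = 0, sin(270) = -1
x' = 13*0 + 20*(-1) = -20
y' = 13*(-1) - 20*0 = -13

(-20, -13)
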